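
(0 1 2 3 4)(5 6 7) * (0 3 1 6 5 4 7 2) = (0 6 2 1)(3 7 4)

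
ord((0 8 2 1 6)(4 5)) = 10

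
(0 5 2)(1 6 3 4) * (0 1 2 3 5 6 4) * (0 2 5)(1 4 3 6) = (0 1 3 2 4 5 6)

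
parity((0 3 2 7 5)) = even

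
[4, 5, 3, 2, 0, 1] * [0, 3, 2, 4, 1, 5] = [1, 5, 4, 2, 0, 3]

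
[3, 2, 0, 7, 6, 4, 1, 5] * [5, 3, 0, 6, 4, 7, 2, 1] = [6, 0, 5, 1, 2, 4, 3, 7]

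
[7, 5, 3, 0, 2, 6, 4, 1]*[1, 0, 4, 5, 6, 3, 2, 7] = [7, 3, 5, 1, 4, 2, 6, 0]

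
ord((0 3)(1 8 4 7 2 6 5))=14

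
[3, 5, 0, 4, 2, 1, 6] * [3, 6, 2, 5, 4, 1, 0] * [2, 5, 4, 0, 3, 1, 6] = [1, 5, 0, 3, 4, 6, 2]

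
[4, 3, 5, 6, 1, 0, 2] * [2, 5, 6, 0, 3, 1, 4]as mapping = [0→3, 1→0, 2→1, 3→4, 4→5, 5→2, 6→6]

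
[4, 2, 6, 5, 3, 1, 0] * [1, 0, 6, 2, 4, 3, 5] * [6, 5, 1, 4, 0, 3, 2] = [0, 2, 3, 4, 1, 6, 5]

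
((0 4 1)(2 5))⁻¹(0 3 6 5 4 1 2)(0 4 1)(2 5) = (0 5 4 3 6 2 1)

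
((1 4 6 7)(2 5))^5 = (1 4 6 7)(2 5)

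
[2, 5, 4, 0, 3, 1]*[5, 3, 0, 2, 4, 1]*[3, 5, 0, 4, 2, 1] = [3, 5, 2, 1, 0, 4]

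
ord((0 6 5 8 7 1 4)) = 7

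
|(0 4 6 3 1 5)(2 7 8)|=6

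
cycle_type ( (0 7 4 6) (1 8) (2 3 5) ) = 2.3.4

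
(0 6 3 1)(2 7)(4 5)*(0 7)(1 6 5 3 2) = (0 5 4 3 6 2)(1 7)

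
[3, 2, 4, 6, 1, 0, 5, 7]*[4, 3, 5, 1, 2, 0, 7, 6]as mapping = [0→1, 1→5, 2→2, 3→7, 4→3, 5→4, 6→0, 7→6]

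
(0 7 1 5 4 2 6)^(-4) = (0 5 6 1 2 7 4)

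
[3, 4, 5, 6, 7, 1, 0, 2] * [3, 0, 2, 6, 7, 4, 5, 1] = [6, 7, 4, 5, 1, 0, 3, 2]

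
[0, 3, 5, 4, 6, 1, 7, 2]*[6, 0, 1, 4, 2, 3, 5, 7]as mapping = [0→6, 1→4, 2→3, 3→2, 4→5, 5→0, 6→7, 7→1]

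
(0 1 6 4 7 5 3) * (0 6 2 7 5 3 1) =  (1 2 7 3 6 4 5)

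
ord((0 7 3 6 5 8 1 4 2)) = 9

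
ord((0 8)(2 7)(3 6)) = 2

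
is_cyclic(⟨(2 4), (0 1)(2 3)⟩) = no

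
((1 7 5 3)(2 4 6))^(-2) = (1 5)(2 4 6)(3 7)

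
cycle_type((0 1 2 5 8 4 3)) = 7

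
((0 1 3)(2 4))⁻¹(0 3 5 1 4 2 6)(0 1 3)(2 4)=(0 5 3 2 4 6 1)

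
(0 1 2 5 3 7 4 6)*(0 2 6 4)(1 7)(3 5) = (0 7)(1 6 2 3)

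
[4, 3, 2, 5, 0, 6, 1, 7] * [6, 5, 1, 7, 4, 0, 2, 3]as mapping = [0→4, 1→7, 2→1, 3→0, 4→6, 5→2, 6→5, 7→3]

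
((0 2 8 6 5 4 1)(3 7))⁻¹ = (0 1 4 5 6 8 2)(3 7)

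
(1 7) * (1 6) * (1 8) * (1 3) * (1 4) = (1 7 6 8 3 4)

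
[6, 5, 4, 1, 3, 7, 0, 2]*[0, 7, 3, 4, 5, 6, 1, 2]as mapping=[0→1, 1→6, 2→5, 3→7, 4→4, 5→2, 6→0, 7→3]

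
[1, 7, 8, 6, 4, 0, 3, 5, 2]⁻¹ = [5, 0, 8, 6, 4, 7, 3, 1, 2]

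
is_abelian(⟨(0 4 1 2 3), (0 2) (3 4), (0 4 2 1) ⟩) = no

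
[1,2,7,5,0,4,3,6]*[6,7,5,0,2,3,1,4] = [7,5,4,3,6,2,0,1]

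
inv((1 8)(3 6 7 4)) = (1 8)(3 4 7 6)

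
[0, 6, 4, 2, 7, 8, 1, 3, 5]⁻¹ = [0, 6, 3, 7, 2, 8, 1, 4, 5]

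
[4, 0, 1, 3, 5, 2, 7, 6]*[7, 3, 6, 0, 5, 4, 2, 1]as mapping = [0→5, 1→7, 2→3, 3→0, 4→4, 5→6, 6→1, 7→2]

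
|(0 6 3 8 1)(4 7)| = 10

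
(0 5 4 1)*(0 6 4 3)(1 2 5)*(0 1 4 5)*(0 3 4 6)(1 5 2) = (0 6 2 3 5 4 1)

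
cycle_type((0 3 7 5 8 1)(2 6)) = 2.6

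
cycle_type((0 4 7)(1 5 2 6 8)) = 3.5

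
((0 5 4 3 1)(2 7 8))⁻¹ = (0 1 3 4 5)(2 8 7)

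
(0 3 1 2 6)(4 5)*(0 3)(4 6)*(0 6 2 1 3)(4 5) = (0 6)(2 5)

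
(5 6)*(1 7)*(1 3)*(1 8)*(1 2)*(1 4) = (1 7 3 8 2 4) (5 6) 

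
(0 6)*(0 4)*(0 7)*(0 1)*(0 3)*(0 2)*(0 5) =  (0 6 4 7 1 3 2 5)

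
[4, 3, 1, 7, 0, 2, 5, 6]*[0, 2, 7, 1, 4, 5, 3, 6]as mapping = [0→4, 1→1, 2→2, 3→6, 4→0, 5→7, 6→5, 7→3]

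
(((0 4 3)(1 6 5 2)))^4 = (0 4 3)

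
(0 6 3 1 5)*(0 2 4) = (0 6 3 1 5 2 4) 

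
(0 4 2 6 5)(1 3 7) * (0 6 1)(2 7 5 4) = (0 2 1 3 5 6 4 7)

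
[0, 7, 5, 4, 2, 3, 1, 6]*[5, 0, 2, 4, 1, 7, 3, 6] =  [5, 6, 7, 1, 2, 4, 0, 3]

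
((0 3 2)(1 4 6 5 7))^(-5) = (0 3 2)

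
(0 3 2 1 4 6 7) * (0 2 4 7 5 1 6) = (0 3 4) (1 7 2 6 5) 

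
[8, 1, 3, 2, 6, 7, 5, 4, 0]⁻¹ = [8, 1, 3, 2, 7, 6, 4, 5, 0]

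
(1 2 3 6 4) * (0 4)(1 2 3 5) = (0 4 2 5 1 3 6)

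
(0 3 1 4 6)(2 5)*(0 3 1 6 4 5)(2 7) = (0 1 5 7 2)(3 6)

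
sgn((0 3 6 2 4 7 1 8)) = -1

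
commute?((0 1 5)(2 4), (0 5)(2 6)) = no:(0 1 5)(2 4)*(0 5)(2 6) = (0 1)(2 4 6), (0 5)(2 6)*(0 1 5)(2 4) = (1 5)(2 6 4)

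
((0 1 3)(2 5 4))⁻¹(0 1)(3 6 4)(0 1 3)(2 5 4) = (0 6 2)(1 3)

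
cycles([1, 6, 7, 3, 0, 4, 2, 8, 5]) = (0 1 6 2 7 8 5 4)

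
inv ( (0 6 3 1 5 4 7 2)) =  (0 2 7 4 5 1 3 6)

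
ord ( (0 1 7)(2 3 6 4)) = 12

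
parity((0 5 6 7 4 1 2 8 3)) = even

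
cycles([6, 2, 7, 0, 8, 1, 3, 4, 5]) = (0 6 3)(1 2 7 4 8 5)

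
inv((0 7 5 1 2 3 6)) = (0 6 3 2 1 5 7)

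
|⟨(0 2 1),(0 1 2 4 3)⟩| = 60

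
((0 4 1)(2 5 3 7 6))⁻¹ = (0 1 4)(2 6 7 3 5)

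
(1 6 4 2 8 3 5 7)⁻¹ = (1 7 5 3 8 2 4 6)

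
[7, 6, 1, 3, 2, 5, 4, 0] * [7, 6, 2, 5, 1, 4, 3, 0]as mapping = [0→0, 1→3, 2→6, 3→5, 4→2, 5→4, 6→1, 7→7]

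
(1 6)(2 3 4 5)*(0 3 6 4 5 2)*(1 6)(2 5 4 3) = (0 2 1 3 4 5)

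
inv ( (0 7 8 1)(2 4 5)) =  (0 1 8 7)(2 5 4)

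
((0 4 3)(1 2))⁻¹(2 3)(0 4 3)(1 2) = (0 1)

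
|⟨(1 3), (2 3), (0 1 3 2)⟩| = 24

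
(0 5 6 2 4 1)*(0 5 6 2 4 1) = (0 6 4)(1 5 2)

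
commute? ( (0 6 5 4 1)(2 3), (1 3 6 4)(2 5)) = no: (0 6 5 4 1)(2 3)*(1 3 6 4)(2 5) = (0 4 3 5 1)(2 6), (1 3 6 4)(2 5)*(0 6 5 4 1)(2 3) = (0 6 1 2 4)(3 5)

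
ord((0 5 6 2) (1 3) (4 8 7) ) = 12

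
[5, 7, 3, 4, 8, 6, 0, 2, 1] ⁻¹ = [6, 8, 7, 2, 3, 0, 5, 1, 4] 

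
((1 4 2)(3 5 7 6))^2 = (1 2 4)(3 7)(5 6)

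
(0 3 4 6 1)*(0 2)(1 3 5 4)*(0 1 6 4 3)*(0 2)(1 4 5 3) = (0 3 6 2 4 5 1)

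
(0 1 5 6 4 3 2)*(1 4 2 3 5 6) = (0 4 5 1 6 2)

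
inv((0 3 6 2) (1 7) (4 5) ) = (0 2 6 3) (1 7) (4 5) 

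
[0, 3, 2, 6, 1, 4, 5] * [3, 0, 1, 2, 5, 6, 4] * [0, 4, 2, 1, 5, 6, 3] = [1, 2, 4, 5, 0, 6, 3]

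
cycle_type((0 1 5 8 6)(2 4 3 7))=4.5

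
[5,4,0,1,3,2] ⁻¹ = [2,3,5,4,1,0] 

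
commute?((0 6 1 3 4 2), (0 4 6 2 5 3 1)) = no:(0 6 1 3 4 2)*(0 4 6 2 5 3 1) = (0 2 4 5 3 6), (0 4 6 2 5 3 1)*(0 6 1 3 4 2) = (0 2 5 4 1 6)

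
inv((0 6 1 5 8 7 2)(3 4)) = (0 2 7 8 5 1 6)(3 4)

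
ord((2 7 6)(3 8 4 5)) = 12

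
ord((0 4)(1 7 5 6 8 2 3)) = 14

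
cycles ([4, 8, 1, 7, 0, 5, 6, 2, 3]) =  (0 4)(1 8 3 7 2)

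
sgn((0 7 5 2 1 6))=-1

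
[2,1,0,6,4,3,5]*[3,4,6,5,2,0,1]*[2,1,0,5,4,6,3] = [3,4,5,1,0,6,2]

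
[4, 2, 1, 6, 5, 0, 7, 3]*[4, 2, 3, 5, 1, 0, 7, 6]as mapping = [0→1, 1→3, 2→2, 3→7, 4→0, 5→4, 6→6, 7→5]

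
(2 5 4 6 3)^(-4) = (2 5 4 6 3)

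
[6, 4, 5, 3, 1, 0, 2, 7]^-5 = [5, 4, 6, 3, 1, 2, 0, 7]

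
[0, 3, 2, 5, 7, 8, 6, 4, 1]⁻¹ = [0, 8, 2, 1, 7, 3, 6, 4, 5]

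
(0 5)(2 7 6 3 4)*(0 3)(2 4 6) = (0 5 3 6)(2 7)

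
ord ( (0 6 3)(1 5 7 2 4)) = 15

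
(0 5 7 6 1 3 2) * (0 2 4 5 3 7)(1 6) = (0 3 4 5)(1 7)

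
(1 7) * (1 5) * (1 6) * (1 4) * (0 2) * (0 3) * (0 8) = (0 2 3 8)(1 7 5 6 4)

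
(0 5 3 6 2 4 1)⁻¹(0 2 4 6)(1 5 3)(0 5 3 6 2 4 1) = (0 3 6)(1 2 5 4)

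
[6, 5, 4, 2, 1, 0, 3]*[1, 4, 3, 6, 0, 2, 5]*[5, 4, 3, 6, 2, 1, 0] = [1, 3, 5, 6, 2, 4, 0]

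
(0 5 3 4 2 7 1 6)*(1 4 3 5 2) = (0 2 7 4 1 6)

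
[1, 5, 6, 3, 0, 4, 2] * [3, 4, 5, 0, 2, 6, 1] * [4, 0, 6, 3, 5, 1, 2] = [5, 2, 0, 4, 3, 6, 1]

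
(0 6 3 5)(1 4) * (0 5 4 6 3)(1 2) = (0 3 4 2 1 6)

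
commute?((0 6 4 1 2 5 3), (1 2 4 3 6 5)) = no:(0 6 4 1 2 5 3) * (1 2 4 3 6 5) = (0 5 6 3)(1 4 2), (1 2 4 3 6 5) * (0 6 4 1 2 5 3) = (0 6 3 4)(1 5 2)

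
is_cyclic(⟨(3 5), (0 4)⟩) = no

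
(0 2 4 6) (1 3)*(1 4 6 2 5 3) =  (0 5 3 4 2 6) 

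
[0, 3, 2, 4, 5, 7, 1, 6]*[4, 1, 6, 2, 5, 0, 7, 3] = [4, 2, 6, 5, 0, 3, 1, 7]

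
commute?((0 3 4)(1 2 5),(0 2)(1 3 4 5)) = no:(0 3 4)(1 2 5)*(0 2)(1 3 4 5) = (0 4 2 1)(3 5),(0 2)(1 3 4 5)*(0 3 4)(1 2 5) = (0 5 2 3)(1 4)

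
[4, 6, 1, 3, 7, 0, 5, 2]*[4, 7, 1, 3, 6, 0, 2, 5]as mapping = [0→6, 1→2, 2→7, 3→3, 4→5, 5→4, 6→0, 7→1]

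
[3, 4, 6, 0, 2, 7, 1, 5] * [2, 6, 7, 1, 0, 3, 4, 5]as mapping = [0→1, 1→0, 2→4, 3→2, 4→7, 5→5, 6→6, 7→3]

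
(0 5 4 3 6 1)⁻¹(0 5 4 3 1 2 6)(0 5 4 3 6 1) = (0 2 1 5 4 3 6)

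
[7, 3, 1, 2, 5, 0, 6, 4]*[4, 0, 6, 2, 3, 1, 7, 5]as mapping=[0→5, 1→2, 2→0, 3→6, 4→1, 5→4, 6→7, 7→3]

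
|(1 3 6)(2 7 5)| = 3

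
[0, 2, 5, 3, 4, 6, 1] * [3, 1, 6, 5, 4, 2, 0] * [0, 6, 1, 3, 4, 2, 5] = [3, 5, 1, 2, 4, 0, 6]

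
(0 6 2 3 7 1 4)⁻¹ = (0 4 1 7 3 2 6)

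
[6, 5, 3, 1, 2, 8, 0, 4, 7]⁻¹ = [6, 3, 4, 2, 7, 1, 0, 8, 5]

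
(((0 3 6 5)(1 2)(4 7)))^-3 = (0 3 6 5)(1 2)(4 7)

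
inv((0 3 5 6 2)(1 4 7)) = (0 2 6 5 3)(1 7 4)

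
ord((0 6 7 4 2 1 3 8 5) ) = 9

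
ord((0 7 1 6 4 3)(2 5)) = 6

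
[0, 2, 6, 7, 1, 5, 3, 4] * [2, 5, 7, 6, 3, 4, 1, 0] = [2, 7, 1, 0, 5, 4, 6, 3]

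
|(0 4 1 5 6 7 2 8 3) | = 9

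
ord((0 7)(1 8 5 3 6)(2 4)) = 10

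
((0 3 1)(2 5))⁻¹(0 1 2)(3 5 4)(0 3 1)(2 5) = (0 5 3)(1 2 4)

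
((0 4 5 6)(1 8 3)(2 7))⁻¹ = (0 6 5 4)(1 3 8)(2 7)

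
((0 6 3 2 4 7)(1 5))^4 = (0 4 3)(2 6 7)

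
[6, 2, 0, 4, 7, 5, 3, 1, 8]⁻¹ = [2, 7, 1, 6, 3, 5, 0, 4, 8]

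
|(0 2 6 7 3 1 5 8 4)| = 9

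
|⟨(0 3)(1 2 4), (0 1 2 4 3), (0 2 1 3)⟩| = 120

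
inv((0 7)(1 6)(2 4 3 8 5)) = (0 7)(1 6)(2 5 8 3 4)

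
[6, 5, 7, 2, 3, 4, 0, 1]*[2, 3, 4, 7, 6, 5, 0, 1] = [0, 5, 1, 4, 7, 6, 2, 3]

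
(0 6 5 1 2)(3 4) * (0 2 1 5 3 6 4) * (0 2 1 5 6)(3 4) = (0 3 2 1 5 6 4)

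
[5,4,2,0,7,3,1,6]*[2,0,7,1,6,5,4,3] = [5,6,7,2,3,1,0,4]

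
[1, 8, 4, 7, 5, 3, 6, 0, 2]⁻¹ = [7, 0, 8, 5, 2, 4, 6, 3, 1]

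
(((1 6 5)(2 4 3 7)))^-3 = (2 4 3 7)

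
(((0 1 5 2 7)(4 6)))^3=(0 2 1 7 5)(4 6)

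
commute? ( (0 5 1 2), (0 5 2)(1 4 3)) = no: (0 5 1 2) * (0 5 2)(1 4 3) = (0 2 5 4 3 1), (0 5 2)(1 4 3) * (0 5 1 2) = (0 1 4 3 2 5)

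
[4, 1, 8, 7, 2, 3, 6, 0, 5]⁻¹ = [7, 1, 4, 5, 0, 8, 6, 3, 2]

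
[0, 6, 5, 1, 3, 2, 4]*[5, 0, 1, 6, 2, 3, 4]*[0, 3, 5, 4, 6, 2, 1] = [2, 6, 4, 0, 1, 3, 5]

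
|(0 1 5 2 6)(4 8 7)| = 15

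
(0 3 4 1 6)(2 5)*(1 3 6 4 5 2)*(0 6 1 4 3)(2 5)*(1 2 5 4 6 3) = (0 2 4)(3 5 6)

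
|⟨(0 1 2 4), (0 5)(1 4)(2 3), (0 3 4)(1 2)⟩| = 720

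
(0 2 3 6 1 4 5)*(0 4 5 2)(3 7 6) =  (1 5 4 2 7 6)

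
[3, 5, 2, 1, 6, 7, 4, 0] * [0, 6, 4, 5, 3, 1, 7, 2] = [5, 1, 4, 6, 7, 2, 3, 0]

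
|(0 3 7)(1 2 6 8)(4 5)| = 12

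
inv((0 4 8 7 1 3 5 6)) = (0 6 5 3 1 7 8 4)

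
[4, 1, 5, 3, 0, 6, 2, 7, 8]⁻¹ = [4, 1, 6, 3, 0, 2, 5, 7, 8]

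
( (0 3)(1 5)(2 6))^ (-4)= ()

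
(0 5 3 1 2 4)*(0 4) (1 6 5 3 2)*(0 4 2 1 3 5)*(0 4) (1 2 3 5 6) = (0 6 4 3 1 5 2) 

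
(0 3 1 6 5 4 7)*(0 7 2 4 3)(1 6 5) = (1 5 3 6)(2 4)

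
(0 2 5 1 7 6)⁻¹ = (0 6 7 1 5 2)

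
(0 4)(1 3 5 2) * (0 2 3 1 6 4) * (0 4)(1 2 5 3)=(0 4 5 1 2 6)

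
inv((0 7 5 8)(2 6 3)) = (0 8 5 7)(2 3 6)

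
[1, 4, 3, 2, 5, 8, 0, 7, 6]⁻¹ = [6, 0, 3, 2, 1, 4, 8, 7, 5]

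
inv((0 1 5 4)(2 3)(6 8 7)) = (0 4 5 1)(2 3)(6 7 8)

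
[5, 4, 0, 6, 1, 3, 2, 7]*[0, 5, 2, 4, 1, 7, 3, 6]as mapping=[0→7, 1→1, 2→0, 3→3, 4→5, 5→4, 6→2, 7→6]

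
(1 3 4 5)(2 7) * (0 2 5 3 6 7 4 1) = (0 2 4 3 1 6 7 5)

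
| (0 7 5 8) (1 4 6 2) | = 4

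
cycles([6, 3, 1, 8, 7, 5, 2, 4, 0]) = (0 6 2 1 3 8)(4 7)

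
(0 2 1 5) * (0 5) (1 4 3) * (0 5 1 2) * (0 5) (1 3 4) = (0 5 3 2 1) 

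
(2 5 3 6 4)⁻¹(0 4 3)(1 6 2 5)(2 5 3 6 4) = (0 2 6)(1 4 5 3)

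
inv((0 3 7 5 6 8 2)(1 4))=(0 2 8 6 5 7 3)(1 4)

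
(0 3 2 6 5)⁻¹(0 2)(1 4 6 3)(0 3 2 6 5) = (1 4 5 2)(3 6)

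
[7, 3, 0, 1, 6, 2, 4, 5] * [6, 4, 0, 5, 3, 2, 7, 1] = [1, 5, 6, 4, 7, 0, 3, 2]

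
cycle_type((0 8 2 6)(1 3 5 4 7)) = 4.5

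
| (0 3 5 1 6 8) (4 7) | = 6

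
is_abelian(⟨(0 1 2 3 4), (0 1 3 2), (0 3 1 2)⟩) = no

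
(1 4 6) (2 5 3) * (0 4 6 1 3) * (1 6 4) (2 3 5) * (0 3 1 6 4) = (0 6 5 3 1) 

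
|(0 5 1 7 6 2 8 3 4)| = 9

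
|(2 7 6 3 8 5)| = 6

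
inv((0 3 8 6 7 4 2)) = (0 2 4 7 6 8 3)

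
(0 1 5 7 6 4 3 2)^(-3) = (0 4 5 2 6 1 3 7)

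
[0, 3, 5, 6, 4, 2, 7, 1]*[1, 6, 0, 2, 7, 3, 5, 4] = [1, 2, 3, 5, 7, 0, 4, 6]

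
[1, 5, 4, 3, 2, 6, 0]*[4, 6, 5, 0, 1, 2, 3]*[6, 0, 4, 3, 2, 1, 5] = [5, 4, 0, 6, 1, 3, 2]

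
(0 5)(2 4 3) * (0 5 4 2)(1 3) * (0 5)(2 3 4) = (0 2 3 5)(1 4)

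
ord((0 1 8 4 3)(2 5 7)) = 15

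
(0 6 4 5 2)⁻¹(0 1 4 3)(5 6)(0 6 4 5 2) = (1 5 3 6)(2 4)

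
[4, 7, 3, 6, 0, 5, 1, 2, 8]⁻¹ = [4, 6, 7, 2, 0, 5, 3, 1, 8]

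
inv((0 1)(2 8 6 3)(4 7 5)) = (0 1)(2 3 6 8)(4 5 7)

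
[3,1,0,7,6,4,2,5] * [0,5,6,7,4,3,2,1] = [7,5,0,1,2,4,6,3]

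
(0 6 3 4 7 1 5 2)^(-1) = (0 2 5 1 7 4 3 6)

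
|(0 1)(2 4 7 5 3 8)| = 6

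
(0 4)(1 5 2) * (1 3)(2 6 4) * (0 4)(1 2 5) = (0 5 6)(2 3)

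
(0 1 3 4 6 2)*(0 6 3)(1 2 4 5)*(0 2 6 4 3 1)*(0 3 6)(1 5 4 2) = (3 4 5)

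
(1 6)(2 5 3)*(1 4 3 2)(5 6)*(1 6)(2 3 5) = (1 2)(3 6 4 5)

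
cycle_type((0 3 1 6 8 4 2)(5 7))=2.7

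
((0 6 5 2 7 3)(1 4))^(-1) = (0 3 7 2 5 6)(1 4)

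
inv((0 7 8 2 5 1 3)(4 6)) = (0 3 1 5 2 8 7)(4 6)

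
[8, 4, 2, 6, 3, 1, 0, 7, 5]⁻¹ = [6, 5, 2, 4, 1, 8, 3, 7, 0]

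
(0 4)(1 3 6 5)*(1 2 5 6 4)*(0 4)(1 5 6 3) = (0 5 2 6 3)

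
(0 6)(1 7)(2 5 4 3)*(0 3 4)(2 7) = (0 6 3 7 1 2 5)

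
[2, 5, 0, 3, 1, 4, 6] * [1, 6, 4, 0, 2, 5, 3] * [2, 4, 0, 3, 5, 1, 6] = [5, 1, 4, 2, 6, 0, 3]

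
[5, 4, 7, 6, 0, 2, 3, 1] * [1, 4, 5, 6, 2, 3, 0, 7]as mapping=[0→3, 1→2, 2→7, 3→0, 4→1, 5→5, 6→6, 7→4]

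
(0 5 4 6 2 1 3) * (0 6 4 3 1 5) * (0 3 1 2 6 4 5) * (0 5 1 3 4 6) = (0 4 1 2 5 3 6)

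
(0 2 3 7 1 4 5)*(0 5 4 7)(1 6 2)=(0 1 7 6 2 3)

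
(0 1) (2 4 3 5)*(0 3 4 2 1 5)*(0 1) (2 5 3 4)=(0 3 1 4 2 5) 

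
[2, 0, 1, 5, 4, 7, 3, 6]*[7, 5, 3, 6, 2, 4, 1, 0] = [3, 7, 5, 4, 2, 0, 6, 1]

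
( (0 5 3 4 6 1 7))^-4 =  (0 4 7 3 1 5 6)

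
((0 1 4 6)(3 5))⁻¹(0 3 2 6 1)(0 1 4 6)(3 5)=(0 4 1 5 2)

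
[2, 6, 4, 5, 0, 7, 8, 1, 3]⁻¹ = [4, 7, 0, 8, 2, 3, 1, 5, 6]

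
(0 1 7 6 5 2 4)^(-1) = (0 4 2 5 6 7 1)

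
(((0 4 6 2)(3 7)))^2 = (0 6)(2 4)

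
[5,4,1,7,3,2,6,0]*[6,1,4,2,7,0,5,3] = [0,7,1,3,2,4,5,6]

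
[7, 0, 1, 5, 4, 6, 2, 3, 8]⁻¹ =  [1, 2, 6, 7, 4, 3, 5, 0, 8]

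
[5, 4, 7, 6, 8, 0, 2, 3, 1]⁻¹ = [5, 8, 6, 7, 1, 0, 3, 2, 4]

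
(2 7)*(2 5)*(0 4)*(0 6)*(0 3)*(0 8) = (0 4 6 3 8)(2 7 5)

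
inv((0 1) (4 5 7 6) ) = (0 1) (4 6 7 5) 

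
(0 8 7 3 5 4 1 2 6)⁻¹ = (0 6 2 1 4 5 3 7 8)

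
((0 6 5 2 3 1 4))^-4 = (0 2 4 5 1 6 3)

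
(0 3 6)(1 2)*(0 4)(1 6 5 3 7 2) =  (0 7 2 6 4)(3 5)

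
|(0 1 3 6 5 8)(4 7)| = 6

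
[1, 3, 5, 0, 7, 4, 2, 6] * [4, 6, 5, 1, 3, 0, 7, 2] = [6, 1, 0, 4, 2, 3, 5, 7] 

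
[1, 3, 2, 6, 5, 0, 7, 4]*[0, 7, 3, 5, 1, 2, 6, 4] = [7, 5, 3, 6, 2, 0, 4, 1]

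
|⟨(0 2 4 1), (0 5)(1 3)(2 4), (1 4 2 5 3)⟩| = 120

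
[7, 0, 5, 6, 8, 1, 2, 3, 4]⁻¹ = [1, 5, 6, 7, 8, 2, 3, 0, 4]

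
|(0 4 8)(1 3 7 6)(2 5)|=12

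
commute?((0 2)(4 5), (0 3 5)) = no:(0 2)(4 5) * (0 3 5) = (0 2 3 5 4), (0 3 5) * (0 2)(4 5) = (0 3 4 5 2)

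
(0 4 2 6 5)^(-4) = (0 4 2 6 5)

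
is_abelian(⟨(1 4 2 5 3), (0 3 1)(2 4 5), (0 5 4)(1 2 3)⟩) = no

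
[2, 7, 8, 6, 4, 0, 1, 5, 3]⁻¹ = [5, 6, 0, 8, 4, 7, 3, 1, 2]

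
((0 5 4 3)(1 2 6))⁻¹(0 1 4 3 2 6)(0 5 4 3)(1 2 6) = (0 6 1 5 2 3)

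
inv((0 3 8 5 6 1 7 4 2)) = (0 2 4 7 1 6 5 8 3)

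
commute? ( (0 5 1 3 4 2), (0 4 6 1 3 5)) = no: (0 5 1 3 4 2) * (0 4 6 1 3 5) = (1 5 3 6)(2 4), (0 4 6 1 3 5) * (0 5 1 3 4 2) = (0 2)(1 4 6 3)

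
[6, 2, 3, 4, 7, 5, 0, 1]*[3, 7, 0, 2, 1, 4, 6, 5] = [6, 0, 2, 1, 5, 4, 3, 7]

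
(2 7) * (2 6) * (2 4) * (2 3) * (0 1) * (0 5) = (0 1 5)(2 7 6 4 3)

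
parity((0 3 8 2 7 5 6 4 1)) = even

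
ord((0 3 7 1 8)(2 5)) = 10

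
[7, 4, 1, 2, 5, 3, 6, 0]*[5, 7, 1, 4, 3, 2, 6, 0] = [0, 3, 7, 1, 2, 4, 6, 5]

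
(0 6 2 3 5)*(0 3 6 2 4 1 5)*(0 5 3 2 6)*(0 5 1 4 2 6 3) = (0 3 1)(2 5 6)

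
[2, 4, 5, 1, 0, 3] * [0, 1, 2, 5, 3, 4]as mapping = [0→2, 1→3, 2→4, 3→1, 4→0, 5→5]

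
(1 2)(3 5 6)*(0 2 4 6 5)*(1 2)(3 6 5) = (0 1 4 5 3)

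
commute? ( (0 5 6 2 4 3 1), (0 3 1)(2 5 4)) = no: (0 5 6 2 4 3 1)*(0 3 1)(2 5 4) = (0 4 1 3)(5 6), (0 3 1)(2 5 4)*(0 5 6 2 4 3 1) = (0 1 5 3)(2 6)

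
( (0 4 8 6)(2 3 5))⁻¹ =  (0 6 8 4)(2 5 3)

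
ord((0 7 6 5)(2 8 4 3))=4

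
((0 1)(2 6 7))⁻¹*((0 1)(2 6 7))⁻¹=(2 6 7)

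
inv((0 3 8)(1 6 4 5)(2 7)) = (0 8 3)(1 5 4 6)(2 7)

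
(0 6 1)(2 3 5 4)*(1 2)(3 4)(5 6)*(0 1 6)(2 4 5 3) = (0 3)(2 5)(4 6)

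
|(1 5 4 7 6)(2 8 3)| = 15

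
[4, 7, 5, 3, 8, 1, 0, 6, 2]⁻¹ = [6, 5, 8, 3, 0, 2, 7, 1, 4]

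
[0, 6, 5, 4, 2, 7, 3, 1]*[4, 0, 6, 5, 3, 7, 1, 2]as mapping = [0→4, 1→1, 2→7, 3→3, 4→6, 5→2, 6→5, 7→0]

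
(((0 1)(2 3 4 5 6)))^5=(0 1)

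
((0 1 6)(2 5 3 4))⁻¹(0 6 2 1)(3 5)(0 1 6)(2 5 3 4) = (0 5 6 1)(3 4)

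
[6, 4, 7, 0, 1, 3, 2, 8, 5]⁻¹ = [3, 4, 6, 5, 1, 8, 0, 2, 7]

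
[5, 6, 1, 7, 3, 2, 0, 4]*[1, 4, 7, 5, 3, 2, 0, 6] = [2, 0, 4, 6, 5, 7, 1, 3]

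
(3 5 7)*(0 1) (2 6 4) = (0 1) (2 6 4) (3 5 7) 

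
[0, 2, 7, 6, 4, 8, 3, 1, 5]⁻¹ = [0, 7, 1, 6, 4, 8, 3, 2, 5]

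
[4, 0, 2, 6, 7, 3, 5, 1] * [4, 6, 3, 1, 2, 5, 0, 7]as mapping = [0→2, 1→4, 2→3, 3→0, 4→7, 5→1, 6→5, 7→6]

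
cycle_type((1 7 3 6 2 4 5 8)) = 8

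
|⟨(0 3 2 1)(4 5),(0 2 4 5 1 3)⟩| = 720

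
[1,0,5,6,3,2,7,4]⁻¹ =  [1,0,5,4,7,2,3,6]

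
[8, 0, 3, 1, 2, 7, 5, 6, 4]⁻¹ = [1, 3, 4, 2, 8, 6, 7, 5, 0]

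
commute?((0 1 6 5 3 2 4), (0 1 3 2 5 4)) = no:(0 1 6 5 3 2 4)*(0 1 3 2 5 4) = (0 3 5 2)(1 6 4), (0 1 3 2 5 4)*(0 1 6 5 3 2 4) = (0 6 5)(1 2 3 4)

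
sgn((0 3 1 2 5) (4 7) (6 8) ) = 1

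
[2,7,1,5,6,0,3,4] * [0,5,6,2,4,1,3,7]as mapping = [0→6,1→7,2→5,3→1,4→3,5→0,6→2,7→4]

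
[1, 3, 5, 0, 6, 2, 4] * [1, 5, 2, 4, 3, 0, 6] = [5, 4, 0, 1, 6, 2, 3]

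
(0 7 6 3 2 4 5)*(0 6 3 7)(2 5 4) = (3 5 6 7)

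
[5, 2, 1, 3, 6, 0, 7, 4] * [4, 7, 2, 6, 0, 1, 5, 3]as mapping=[0→1, 1→2, 2→7, 3→6, 4→5, 5→4, 6→3, 7→0]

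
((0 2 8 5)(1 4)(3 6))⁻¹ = (0 5 8 2)(1 4)(3 6)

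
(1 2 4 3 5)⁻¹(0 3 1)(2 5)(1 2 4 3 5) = (0 5 2)(1 4)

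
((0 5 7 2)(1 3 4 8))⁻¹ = (0 2 7 5)(1 8 4 3)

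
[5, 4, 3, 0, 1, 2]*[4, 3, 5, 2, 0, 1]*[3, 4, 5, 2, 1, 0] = [4, 3, 5, 1, 2, 0]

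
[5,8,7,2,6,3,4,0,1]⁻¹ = [7,8,3,5,6,0,4,2,1]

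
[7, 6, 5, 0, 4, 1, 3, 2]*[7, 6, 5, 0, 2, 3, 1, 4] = [4, 1, 3, 7, 2, 6, 0, 5]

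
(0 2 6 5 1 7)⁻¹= (0 7 1 5 6 2)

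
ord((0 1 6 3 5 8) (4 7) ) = 6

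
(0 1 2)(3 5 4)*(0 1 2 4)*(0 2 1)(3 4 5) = (0 1 5 2)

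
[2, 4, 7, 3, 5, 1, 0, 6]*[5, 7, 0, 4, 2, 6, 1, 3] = [0, 2, 3, 4, 6, 7, 5, 1]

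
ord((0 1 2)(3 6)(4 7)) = 6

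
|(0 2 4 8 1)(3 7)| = 10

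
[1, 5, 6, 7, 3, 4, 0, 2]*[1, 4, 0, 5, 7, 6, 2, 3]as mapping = [0→4, 1→6, 2→2, 3→3, 4→5, 5→7, 6→1, 7→0]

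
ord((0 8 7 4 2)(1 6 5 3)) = 20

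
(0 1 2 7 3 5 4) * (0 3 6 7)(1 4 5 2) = (0 4 3 2)(6 7)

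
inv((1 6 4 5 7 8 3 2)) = (1 2 3 8 7 5 4 6)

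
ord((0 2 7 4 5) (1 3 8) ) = 15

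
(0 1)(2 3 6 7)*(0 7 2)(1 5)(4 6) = (0 5 1 7)(2 3 4 6)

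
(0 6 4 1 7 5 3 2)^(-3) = (0 5 4 2 7 6 3 1)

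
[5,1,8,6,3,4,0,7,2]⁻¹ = [6,1,8,4,5,0,3,7,2]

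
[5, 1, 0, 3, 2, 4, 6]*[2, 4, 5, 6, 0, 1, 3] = [1, 4, 2, 6, 5, 0, 3]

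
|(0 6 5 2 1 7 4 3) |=8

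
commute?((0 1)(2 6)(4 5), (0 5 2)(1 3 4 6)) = no:(0 1)(2 6)(4 5) * (0 5 2)(1 3 4 6) = (0 3 4 2 1 5 6), (0 5 2)(1 3 4 6) * (0 1)(2 6)(4 5) = (0 4 2 1 3 5 6)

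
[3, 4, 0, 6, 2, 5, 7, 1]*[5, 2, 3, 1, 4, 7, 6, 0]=[1, 4, 5, 6, 3, 7, 0, 2]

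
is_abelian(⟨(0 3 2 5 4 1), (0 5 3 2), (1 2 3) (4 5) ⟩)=no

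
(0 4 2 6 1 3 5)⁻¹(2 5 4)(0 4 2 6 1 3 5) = (0 2 6)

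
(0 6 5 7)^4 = ()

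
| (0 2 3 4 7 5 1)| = 7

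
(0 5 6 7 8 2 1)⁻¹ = (0 1 2 8 7 6 5)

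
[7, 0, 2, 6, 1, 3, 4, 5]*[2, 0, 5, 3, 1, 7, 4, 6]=[6, 2, 5, 4, 0, 3, 1, 7]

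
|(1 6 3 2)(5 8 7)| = 12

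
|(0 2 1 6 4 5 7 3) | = 8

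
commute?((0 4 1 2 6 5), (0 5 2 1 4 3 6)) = no:(0 4 1 2 6 5) * (0 5 2 1 4 3 6) = (0 3 6 2), (0 5 2 1 4 3 6) * (0 4 1 2 6 5) = (3 5 6 4)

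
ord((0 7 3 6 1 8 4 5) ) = 8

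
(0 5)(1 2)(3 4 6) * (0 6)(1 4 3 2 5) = (0 1 5 6 2 4)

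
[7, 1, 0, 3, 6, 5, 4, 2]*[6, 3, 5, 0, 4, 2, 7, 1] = [1, 3, 6, 0, 7, 2, 4, 5]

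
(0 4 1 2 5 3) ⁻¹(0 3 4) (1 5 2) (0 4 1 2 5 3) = (0 1 4) (2 3 5) 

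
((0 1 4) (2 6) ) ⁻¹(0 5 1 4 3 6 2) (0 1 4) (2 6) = (0 3 2 6 1 5 4) 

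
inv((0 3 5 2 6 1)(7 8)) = (0 1 6 2 5 3)(7 8)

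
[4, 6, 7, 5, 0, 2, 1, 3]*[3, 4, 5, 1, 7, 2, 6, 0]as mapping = [0→7, 1→6, 2→0, 3→2, 4→3, 5→5, 6→4, 7→1]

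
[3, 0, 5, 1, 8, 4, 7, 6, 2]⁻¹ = [1, 3, 8, 0, 5, 2, 7, 6, 4]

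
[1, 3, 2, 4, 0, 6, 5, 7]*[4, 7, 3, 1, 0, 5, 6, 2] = [7, 1, 3, 0, 4, 6, 5, 2]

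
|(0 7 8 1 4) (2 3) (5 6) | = 10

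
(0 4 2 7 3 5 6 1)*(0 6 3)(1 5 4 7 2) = (0 7)(1 6 5 3 4)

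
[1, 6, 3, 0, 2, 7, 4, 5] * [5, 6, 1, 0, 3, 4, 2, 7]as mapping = [0→6, 1→2, 2→0, 3→5, 4→1, 5→7, 6→3, 7→4]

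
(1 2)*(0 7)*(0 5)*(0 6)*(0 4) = (0 7 5 6 4)(1 2)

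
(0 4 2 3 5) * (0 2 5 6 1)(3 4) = (0 3 6 1)(2 4 5)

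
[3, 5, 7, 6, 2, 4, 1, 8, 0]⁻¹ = [8, 6, 4, 0, 5, 1, 3, 2, 7]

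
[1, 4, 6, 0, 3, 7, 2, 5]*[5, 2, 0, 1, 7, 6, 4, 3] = [2, 7, 4, 5, 1, 3, 0, 6]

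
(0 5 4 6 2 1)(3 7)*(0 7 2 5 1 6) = (0 1 7 3 2 6 5 4)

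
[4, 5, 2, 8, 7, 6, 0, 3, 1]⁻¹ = [6, 8, 2, 7, 0, 1, 5, 4, 3]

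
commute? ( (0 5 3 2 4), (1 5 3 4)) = no: (0 5 3 2 4) * (1 5 3 4) = (0 3 2 1 5 4), (1 5 3 4) * (0 5 3 2 4) = (0 5 2 4 1 3)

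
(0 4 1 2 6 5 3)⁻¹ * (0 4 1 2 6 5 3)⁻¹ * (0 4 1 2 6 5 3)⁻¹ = (0 6 4 5 1 3 2)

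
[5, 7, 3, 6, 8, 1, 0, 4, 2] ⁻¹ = [6, 5, 8, 2, 7, 0, 3, 1, 4] 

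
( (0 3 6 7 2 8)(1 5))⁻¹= (0 8 2 7 6 3)(1 5)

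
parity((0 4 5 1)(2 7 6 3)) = even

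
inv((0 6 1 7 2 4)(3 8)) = (0 4 2 7 1 6)(3 8)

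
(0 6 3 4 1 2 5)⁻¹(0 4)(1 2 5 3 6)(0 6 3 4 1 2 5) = (0 4 3 2 5)(1 6)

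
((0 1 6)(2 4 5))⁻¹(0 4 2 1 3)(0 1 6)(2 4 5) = (1 5 4 6 3)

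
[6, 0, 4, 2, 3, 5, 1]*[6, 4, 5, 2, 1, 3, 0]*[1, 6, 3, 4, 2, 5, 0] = [1, 0, 6, 5, 3, 4, 2]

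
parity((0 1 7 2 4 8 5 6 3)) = even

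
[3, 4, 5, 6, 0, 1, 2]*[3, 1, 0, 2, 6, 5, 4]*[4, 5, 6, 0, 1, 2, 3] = [6, 3, 2, 1, 0, 5, 4]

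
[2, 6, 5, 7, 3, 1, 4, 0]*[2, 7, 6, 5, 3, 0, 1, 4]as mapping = [0→6, 1→1, 2→0, 3→4, 4→5, 5→7, 6→3, 7→2]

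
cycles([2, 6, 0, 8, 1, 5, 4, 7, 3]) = (0 2)(1 6 4)(3 8)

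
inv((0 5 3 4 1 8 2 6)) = (0 6 2 8 1 4 3 5)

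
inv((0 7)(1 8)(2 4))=(0 7)(1 8)(2 4)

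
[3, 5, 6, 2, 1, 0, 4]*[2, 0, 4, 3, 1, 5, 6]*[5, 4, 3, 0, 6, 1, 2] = [0, 1, 2, 6, 5, 3, 4]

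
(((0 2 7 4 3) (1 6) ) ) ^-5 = (1 6) 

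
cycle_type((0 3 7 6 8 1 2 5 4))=9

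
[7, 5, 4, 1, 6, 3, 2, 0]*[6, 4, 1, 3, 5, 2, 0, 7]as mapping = [0→7, 1→2, 2→5, 3→4, 4→0, 5→3, 6→1, 7→6]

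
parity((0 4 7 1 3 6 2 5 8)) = even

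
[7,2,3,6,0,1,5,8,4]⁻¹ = [4,5,1,2,8,6,3,0,7]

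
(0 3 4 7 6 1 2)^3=(0 7 2 4 1 3 6)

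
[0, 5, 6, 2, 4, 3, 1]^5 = [0, 1, 2, 3, 4, 5, 6]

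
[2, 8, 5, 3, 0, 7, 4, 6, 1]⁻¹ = [4, 8, 0, 3, 6, 2, 7, 5, 1]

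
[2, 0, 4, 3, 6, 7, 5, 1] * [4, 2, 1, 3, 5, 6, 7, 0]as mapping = [0→1, 1→4, 2→5, 3→3, 4→7, 5→0, 6→6, 7→2]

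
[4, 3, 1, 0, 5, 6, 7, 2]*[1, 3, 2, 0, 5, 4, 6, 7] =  [5, 0, 3, 1, 4, 6, 7, 2]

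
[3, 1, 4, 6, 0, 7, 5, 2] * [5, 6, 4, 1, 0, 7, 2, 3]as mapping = [0→1, 1→6, 2→0, 3→2, 4→5, 5→3, 6→7, 7→4]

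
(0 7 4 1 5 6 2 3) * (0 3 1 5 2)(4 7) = (0 4 5 6)(1 2)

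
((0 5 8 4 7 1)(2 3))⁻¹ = (0 1 7 4 8 5)(2 3)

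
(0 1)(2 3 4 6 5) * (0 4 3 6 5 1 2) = (0 2 6 1 4 5)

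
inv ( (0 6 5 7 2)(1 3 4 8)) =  (0 2 7 5 6)(1 8 4 3)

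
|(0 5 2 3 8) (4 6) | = 10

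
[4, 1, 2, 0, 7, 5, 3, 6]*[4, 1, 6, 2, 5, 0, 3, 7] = [5, 1, 6, 4, 7, 0, 2, 3]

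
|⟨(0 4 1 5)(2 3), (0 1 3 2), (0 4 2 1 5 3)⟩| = 720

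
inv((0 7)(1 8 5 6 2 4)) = (0 7)(1 4 2 6 5 8)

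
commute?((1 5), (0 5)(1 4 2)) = no:(1 5) * (0 5)(1 4 2) = (0 5 4 2 1), (0 5)(1 4 2) * (1 5) = (0 1 4 2 5)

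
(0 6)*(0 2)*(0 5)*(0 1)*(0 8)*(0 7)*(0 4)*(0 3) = (0 6 2 5 1 8 7 4 3)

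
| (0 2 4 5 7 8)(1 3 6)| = 6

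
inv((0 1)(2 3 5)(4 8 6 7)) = (0 1)(2 5 3)(4 7 6 8)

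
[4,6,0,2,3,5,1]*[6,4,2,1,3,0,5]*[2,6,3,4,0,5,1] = [4,5,1,3,6,2,0]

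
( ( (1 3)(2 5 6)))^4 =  (2 5 6)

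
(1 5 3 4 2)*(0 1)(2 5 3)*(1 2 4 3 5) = (0 2)(1 5 4)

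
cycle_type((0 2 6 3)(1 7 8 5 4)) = 4.5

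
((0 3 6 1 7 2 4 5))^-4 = (0 7)(1 5)(2 3)(4 6)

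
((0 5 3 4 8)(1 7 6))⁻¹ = (0 8 4 3 5)(1 6 7)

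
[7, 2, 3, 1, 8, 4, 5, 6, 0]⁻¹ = [8, 3, 1, 2, 5, 6, 7, 0, 4]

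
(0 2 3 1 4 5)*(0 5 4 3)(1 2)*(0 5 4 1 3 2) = (0 3)(1 2 5 4)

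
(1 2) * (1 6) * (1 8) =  (1 2 6 8)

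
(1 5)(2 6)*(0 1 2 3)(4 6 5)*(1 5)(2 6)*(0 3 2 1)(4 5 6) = (0 6 2)(1 5 4)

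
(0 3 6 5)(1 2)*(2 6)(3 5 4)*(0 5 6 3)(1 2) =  (0 6 4)(1 3)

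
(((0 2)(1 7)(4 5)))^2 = ()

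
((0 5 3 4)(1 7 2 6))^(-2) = (0 3)(1 2)(4 5)(6 7)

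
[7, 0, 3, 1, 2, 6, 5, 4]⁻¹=[1, 3, 4, 2, 7, 6, 5, 0]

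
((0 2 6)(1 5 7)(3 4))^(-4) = (0 6 2)(1 7 5)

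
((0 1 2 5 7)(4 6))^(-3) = (0 2 7 1 5)(4 6)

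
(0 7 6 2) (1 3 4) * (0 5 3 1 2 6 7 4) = (0 4 2 5 3) 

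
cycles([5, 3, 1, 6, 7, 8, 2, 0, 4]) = (0 5 8 4 7)(1 3 6 2)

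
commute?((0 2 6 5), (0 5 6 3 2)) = no:(0 2 6 5) * (0 5 6 3 2) = (2 3), (0 5 6 3 2) * (0 2 6 5) = (3 6)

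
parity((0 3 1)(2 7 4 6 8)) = even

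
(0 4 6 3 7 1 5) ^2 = (0 6 7 5 4 3 1) 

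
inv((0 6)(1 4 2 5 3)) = (0 6)(1 3 5 2 4)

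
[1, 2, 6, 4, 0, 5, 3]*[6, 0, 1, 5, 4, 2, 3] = [0, 1, 3, 4, 6, 2, 5]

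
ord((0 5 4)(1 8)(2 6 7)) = 6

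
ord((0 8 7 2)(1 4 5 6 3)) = 20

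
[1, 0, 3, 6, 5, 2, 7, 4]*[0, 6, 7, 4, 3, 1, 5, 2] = [6, 0, 4, 5, 1, 7, 2, 3]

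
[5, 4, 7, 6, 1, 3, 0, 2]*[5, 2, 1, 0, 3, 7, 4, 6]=[7, 3, 6, 4, 2, 0, 5, 1]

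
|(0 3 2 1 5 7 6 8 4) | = 9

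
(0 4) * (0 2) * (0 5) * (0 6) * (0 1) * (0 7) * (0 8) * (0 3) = (0 4 2 5 6 1 7 8 3)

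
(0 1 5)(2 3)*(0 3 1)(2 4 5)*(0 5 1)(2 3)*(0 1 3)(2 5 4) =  (0 4 3 2 1)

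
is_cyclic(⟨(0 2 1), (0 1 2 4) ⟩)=no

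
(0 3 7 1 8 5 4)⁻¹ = (0 4 5 8 1 7 3)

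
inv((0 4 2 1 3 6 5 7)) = (0 7 5 6 3 1 2 4)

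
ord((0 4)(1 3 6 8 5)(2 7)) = 10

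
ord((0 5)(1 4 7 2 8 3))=6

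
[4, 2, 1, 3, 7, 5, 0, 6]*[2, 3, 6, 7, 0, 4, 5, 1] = [0, 6, 3, 7, 1, 4, 2, 5]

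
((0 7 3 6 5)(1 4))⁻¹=(0 5 6 3 7)(1 4)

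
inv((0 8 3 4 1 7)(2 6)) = (0 7 1 4 3 8)(2 6)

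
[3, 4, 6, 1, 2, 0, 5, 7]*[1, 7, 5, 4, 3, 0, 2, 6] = [4, 3, 2, 7, 5, 1, 0, 6]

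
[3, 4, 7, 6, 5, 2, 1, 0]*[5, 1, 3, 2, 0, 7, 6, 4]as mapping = [0→2, 1→0, 2→4, 3→6, 4→7, 5→3, 6→1, 7→5]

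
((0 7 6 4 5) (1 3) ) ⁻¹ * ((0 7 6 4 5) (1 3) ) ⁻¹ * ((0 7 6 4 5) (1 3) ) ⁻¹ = (0 6 5 7 4) (1 3) 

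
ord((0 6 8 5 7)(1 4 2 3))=20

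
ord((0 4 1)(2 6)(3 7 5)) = 6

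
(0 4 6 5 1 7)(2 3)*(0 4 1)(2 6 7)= (0 1 2 3 6 5)(4 7)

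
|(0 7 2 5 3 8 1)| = 7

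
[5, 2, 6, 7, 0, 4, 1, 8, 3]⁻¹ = [4, 6, 1, 8, 5, 0, 2, 3, 7]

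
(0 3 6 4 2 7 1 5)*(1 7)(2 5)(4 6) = (0 3 4 5)(1 2)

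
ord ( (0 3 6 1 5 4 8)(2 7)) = 14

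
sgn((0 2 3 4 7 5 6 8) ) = -1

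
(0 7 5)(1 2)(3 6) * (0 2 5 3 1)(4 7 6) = (0 6 1 5 2)(3 4 7)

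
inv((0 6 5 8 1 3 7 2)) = (0 2 7 3 1 8 5 6)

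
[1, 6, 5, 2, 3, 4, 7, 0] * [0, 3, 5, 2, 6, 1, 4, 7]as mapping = [0→3, 1→4, 2→1, 3→5, 4→2, 5→6, 6→7, 7→0]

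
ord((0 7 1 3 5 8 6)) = 7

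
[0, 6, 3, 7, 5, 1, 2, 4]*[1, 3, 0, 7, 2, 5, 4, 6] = [1, 4, 7, 6, 5, 3, 0, 2]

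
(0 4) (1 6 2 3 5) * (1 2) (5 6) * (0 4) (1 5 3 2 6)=(1 3) (5 6) 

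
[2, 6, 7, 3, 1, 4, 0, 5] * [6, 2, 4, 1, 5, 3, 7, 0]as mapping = [0→4, 1→7, 2→0, 3→1, 4→2, 5→5, 6→6, 7→3]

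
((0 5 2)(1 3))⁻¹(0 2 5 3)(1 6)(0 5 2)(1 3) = (0 2 1 5)(3 6)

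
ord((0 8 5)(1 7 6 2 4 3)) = 6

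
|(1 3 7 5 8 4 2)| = 7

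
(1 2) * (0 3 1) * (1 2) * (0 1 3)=(1 3 2)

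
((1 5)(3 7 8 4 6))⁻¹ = (1 5)(3 6 4 8 7)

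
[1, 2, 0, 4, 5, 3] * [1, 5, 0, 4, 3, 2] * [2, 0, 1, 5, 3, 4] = [4, 2, 0, 5, 1, 3]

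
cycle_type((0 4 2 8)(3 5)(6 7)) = 2^2.4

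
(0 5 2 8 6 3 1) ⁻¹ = (0 1 3 6 8 2 5) 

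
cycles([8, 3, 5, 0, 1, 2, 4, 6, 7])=(0 8 7 6 4 1 3)(2 5)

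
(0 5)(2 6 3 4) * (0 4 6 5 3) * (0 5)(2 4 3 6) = (0 6 5 3 2)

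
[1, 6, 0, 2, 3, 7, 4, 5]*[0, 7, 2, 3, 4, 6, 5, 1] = [7, 5, 0, 2, 3, 1, 4, 6]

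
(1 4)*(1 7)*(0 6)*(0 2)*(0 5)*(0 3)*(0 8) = (0 6 2 5 3 8) (1 4 7) 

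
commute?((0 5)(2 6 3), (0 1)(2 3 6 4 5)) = no:(0 5)(2 6 3)*(0 1)(2 3 6 4 5) = (0 2 4 5 1), (0 1)(2 3 6 4 5)*(0 5)(2 6 3) = (0 1 5 6 4)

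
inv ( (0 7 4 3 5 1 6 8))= (0 8 6 1 5 3 4 7)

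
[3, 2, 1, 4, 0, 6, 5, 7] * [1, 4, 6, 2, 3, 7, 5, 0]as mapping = [0→2, 1→6, 2→4, 3→3, 4→1, 5→5, 6→7, 7→0]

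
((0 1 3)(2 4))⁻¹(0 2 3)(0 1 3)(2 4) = (0 1 4)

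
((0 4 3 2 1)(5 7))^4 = (0 1 2 3 4)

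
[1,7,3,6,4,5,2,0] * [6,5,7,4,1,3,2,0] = [5,0,4,2,1,3,7,6]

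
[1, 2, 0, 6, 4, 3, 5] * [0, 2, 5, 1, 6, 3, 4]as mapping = [0→2, 1→5, 2→0, 3→4, 4→6, 5→1, 6→3]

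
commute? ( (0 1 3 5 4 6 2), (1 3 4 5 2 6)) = no: (0 1 3 5 4 6 2)*(1 3 4 5 2 6) = (0 3 2)(1 4), (1 3 4 5 2 6)*(0 1 3 5 4 6 2) = (0 1 5)(3 6)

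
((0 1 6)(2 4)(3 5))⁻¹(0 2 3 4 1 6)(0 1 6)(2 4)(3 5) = (0 1 4 5 2 6)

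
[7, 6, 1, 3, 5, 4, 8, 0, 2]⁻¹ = [7, 2, 8, 3, 5, 4, 1, 0, 6]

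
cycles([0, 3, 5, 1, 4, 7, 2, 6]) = (1 3)(2 5 7 6)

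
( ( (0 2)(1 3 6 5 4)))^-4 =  (1 3 6 5 4)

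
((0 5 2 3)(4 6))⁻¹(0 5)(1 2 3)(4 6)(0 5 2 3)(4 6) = (0 1 3)(2 5)(4 6)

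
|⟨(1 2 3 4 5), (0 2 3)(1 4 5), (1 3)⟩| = 720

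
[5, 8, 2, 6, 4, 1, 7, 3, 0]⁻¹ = [8, 5, 2, 7, 4, 0, 3, 6, 1]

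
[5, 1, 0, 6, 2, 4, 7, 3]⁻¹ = [2, 1, 4, 7, 5, 0, 3, 6]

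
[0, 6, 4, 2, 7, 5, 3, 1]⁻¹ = [0, 7, 3, 6, 2, 5, 1, 4]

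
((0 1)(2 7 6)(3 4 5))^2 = (2 6 7)(3 5 4)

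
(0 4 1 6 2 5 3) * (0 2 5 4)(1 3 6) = (2 4 3)(5 6)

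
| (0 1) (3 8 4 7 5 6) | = 6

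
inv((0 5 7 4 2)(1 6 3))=(0 2 4 7 5)(1 3 6)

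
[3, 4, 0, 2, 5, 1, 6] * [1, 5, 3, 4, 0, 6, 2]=[4, 0, 1, 3, 6, 5, 2]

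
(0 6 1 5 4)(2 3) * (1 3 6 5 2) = (0 5 4)(1 2 6 3)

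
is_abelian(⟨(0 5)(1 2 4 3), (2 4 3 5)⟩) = no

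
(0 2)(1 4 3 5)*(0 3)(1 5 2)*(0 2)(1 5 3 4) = (0 5 3)(2 4)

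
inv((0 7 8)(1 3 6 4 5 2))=(0 8 7)(1 2 5 4 6 3)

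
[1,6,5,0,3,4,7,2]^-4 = [2,5,0,7,6,1,4,3]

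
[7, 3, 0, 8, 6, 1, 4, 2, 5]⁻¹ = [2, 5, 7, 1, 6, 8, 4, 0, 3]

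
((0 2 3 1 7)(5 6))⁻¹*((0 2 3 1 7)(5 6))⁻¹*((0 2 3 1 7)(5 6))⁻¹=(0 3 7 2 1)(5 6)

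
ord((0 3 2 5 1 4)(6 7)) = 6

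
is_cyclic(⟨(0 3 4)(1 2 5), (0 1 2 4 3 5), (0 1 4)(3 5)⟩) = no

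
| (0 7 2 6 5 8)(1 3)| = 6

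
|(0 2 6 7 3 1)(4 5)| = 6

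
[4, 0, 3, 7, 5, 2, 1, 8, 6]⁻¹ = [1, 6, 5, 2, 0, 4, 8, 3, 7]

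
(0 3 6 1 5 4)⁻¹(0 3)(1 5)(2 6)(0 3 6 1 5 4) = (1 2)(3 6)(4 5)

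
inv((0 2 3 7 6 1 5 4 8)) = (0 8 4 5 1 6 7 3 2)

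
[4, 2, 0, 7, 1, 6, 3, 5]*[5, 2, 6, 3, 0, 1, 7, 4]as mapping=[0→0, 1→6, 2→5, 3→4, 4→2, 5→7, 6→3, 7→1]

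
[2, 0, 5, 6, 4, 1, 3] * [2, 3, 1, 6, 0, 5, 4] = [1, 2, 5, 4, 0, 3, 6]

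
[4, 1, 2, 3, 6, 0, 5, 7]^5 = [4, 1, 2, 3, 6, 0, 5, 7]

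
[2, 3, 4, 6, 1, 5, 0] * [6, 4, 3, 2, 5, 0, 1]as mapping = [0→3, 1→2, 2→5, 3→1, 4→4, 5→0, 6→6]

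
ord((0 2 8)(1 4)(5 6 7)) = 6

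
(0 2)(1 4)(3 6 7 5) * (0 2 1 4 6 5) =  (0 1 6 7)(3 5)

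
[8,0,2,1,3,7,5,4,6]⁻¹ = [1,3,2,4,7,6,8,5,0]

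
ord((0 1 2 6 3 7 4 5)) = 8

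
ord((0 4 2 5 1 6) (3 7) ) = 6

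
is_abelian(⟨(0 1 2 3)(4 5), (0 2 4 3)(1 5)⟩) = no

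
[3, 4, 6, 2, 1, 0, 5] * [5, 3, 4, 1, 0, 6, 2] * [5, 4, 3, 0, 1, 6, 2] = [4, 5, 3, 1, 0, 6, 2]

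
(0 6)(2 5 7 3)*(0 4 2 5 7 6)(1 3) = (1 3 5 6 4 2 7)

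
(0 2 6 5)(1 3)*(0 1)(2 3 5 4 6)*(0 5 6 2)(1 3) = (0 1 6 4 2)(3 5)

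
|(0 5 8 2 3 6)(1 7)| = 6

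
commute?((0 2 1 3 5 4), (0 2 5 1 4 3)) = no:(0 2 1 3 5 4)*(0 2 5 1 4 3) = (0 5 3 1)(2 4), (0 2 5 1 4 3)*(0 2 1 3 5 4) = (0 1)(2 4 5 3)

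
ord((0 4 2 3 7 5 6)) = 7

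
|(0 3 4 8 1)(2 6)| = 10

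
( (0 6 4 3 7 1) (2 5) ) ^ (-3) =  (0 3) (1 4) (2 5) (6 7) 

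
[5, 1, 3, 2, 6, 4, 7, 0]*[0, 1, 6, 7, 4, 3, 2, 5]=[3, 1, 7, 6, 2, 4, 5, 0]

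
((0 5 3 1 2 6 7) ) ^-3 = (0 2 5 6 3 7 1) 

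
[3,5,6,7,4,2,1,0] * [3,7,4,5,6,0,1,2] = [5,0,1,2,6,4,7,3]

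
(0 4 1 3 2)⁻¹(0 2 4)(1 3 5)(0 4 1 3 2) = (0 1 4)(2 5 3)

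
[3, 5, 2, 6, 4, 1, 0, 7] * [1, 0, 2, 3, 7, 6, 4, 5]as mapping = [0→3, 1→6, 2→2, 3→4, 4→7, 5→0, 6→1, 7→5]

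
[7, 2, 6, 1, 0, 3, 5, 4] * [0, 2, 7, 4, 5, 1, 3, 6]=[6, 7, 3, 2, 0, 4, 1, 5]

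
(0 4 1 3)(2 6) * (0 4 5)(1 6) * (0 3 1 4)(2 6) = (0 5 3)(2 4)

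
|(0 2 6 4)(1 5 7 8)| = 4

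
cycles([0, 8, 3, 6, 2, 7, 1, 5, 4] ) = (1 8 4 2 3 6)(5 7)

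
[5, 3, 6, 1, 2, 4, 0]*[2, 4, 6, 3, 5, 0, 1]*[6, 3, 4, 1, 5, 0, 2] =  [6, 1, 3, 5, 2, 0, 4]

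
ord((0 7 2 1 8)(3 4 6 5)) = 20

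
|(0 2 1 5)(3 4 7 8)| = 4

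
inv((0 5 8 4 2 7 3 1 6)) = (0 6 1 3 7 2 4 8 5)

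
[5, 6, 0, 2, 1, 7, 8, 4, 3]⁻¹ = [2, 4, 3, 8, 7, 0, 1, 5, 6]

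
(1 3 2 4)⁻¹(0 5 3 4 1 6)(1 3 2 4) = (0 5 2 1 3 6)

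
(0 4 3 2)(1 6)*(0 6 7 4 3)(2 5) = (0 3 5 2 6 1 7 4)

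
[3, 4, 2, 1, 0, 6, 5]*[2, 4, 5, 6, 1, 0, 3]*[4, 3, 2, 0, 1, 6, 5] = [5, 3, 6, 1, 2, 0, 4]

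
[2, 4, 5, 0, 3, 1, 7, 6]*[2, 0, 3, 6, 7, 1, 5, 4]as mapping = [0→3, 1→7, 2→1, 3→2, 4→6, 5→0, 6→4, 7→5]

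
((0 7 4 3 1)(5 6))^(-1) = (0 1 3 4 7)(5 6)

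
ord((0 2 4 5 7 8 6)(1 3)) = 14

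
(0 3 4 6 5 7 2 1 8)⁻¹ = (0 8 1 2 7 5 6 4 3)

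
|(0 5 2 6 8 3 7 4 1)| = 9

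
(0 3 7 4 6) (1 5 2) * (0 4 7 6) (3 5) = (0 5 2 1 3 6 4) 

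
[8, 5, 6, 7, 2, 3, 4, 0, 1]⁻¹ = [7, 8, 4, 5, 6, 1, 2, 3, 0]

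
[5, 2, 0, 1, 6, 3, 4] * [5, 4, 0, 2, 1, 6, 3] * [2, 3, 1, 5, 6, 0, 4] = [4, 2, 0, 6, 5, 1, 3]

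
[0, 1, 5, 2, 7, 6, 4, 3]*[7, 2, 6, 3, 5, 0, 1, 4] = [7, 2, 0, 6, 4, 1, 5, 3]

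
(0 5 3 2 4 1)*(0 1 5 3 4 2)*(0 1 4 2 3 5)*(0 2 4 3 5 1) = (0 1 3)(2 5 4)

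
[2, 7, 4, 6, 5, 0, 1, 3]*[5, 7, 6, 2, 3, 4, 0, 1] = [6, 1, 3, 0, 4, 5, 7, 2]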